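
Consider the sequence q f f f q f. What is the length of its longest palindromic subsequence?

5

Using dp[i][j] = 2 + dp[i+1][j−1] if the ends match, else max(dp[i+1][j], dp[i][j−1]):
dp[1][6] = 5. A witness is qfffq at positions 1,2,3,4,5.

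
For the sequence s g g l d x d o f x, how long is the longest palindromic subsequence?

3

One longest palindromic subsequence is xfx (positions 6,9,10); it reads the same forward and backward, and the interval DP gives dp[1][10] = 3.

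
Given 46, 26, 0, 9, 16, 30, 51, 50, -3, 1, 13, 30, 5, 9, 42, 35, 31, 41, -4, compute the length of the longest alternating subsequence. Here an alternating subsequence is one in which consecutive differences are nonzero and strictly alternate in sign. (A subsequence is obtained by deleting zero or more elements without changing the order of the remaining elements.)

10

Track the best alternating length ending on an up-step vs a down-step at each position: up/down = 1/1, 1/2, 1/2, 3/2, 3/2, 3/2, 3/1, 3/4, 1/4, 5/4, 5/4, 5/4, 5/6, 7/6, 7/4, 7/8, 7/8, 9/8, 1/10.
The maximum over both is 10; one such subsequence is 46, 0, 9, -3, 13, 5, 42, 35, 41, -4.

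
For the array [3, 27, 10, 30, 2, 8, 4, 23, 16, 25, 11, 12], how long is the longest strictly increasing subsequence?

4

Let dp[i] be the longest increasing subsequence ending at position i. Then dp = [1, 2, 2, 3, 1, 2, 2, 3, 3, 4, 3, 4].
The maximum is 4; one witness is 3, 10, 23, 25 at positions 1,3,8,10.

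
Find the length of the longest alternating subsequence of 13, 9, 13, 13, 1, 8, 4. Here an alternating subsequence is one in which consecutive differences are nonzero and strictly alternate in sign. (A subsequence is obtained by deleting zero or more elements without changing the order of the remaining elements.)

6

Track the best alternating length ending on an up-step vs a down-step at each position: up/down = 1/1, 1/2, 3/1, 3/1, 1/4, 5/4, 5/6.
The maximum over both is 6; one such subsequence is 13, 9, 13, 1, 8, 4.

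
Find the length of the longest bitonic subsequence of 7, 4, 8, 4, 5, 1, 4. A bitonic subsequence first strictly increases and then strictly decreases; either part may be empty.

4

One longest bitonic subsequence is 7, 8, 5, 4 (positions 1,3,5,7): it rises to 8 then falls. Length 4 is optimal.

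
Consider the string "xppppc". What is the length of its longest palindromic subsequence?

4

One longest palindromic subsequence is pppp (positions 2,3,4,5); it reads the same forward and backward, and the interval DP gives dp[1][6] = 4.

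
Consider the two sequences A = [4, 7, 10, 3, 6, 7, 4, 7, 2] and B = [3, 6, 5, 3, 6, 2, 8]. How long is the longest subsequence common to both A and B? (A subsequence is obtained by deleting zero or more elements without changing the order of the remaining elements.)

Backtracking the LCS table gives one alignment: 3 (A4,B4) → 6 (A5,B5) → 2 (A9,B6).
So the longest common subsequence has length 3.

3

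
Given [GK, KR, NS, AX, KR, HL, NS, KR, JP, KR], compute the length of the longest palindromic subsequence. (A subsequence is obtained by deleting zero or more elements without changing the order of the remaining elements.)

5

One longest palindromic subsequence is KR KR NS KR KR (positions 2,5,7,8,10); it reads the same forward and backward, and the interval DP gives dp[1][10] = 5.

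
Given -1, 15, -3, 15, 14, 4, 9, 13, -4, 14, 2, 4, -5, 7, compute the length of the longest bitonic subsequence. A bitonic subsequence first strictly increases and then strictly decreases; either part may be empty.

One longest bitonic subsequence is -1, 4, 9, 13, 14, 4, -5 (positions 1,6,7,8,10,12,13): it rises to 14 then falls. Length 7 is optimal.

7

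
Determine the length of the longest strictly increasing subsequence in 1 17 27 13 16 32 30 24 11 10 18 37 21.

Let dp[i] be the longest increasing subsequence ending at position i. Then dp = [1, 2, 3, 2, 3, 4, 4, 4, 2, 2, 4, 5, 5].
The maximum is 5; one witness is 1, 17, 27, 32, 37 at positions 1,2,3,6,12.

5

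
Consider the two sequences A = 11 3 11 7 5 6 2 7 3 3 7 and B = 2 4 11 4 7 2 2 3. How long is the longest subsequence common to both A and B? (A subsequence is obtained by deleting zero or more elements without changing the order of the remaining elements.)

Backtracking the LCS table gives one alignment: 11 (A1,B3) → 7 (A4,B5) → 2 (A7,B7) → 3 (A10,B8).
So the longest common subsequence has length 4.

4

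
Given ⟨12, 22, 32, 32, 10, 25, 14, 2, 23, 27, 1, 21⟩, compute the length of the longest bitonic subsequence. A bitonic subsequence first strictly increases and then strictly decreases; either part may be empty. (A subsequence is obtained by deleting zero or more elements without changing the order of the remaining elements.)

Let inc[i] be the LIS ending at i and dec[i] the longest strictly decreasing subsequence starting at i. inc = [1, 2, 3, 3, 1, 3, 2, 1, 3, 4, 1, 3], dec = [4, 4, 5, 5, 3, 4, 3, 2, 2, 2, 1, 1].
max_i inc[i]+dec[i]−1 = 7, with one witness 12, 22, 32, 25, 14, 2, 1.

7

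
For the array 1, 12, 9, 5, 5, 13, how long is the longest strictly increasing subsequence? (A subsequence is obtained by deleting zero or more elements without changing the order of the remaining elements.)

Scanning left to right, the best length ending at each element is: 1→1, 12→2, 9→2, 5→2, 5→2, 13→3.
So the longest increasing subsequence has length 3, e.g. 1, 12, 13.

3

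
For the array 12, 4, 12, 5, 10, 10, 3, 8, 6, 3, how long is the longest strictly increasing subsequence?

3

One longest increasing subsequence is 4, 5, 10 (positions 2,4,5), of length 3; no longer one exists.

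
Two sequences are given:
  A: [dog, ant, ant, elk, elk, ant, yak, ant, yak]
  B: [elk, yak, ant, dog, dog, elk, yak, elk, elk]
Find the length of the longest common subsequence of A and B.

4

Backtracking the LCS table gives one alignment: elk (A5,B1) → yak (A7,B2) → ant (A8,B3) → yak (A9,B7).
So the longest common subsequence has length 4.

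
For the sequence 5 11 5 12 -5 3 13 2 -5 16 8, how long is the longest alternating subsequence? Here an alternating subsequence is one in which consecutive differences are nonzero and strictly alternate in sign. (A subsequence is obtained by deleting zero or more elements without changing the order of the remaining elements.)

A longest alternating subsequence is 5, 11, 5, 12, -5, 3, 2, 16, 8 (positions 1,2,3,4,5,6,8,10,11); its 8 consecutive differences strictly alternate in sign, and length 9 is optimal.

9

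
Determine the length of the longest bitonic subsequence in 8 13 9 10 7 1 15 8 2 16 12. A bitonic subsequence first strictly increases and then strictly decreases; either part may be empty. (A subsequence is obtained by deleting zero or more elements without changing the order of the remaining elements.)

One longest bitonic subsequence is 8, 9, 10, 15, 8, 2 (positions 1,3,4,7,8,9): it rises to 15 then falls. Length 6 is optimal.

6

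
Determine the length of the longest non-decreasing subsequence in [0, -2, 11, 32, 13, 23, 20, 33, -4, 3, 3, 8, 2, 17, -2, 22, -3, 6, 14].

6

Scanning left to right, the best length ending at each element is: 0→1, -2→1, 11→2, 32→3, 13→3, 23→4, 20→4, 33→5, -4→1, 3→2, 3→3, 8→4, 2→2, 17→5, -2→2, 22→6, -3→2, 6→4, 14→5.
So the longest non-decreasing subsequence has length 6, e.g. 0, 3, 3, 8, 17, 22.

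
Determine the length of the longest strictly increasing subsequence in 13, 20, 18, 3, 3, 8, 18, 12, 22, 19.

Let dp[i] be the longest increasing subsequence ending at position i. Then dp = [1, 2, 2, 1, 1, 2, 3, 3, 4, 4].
The maximum is 4; one witness is 3, 8, 18, 22 at positions 4,6,7,9.

4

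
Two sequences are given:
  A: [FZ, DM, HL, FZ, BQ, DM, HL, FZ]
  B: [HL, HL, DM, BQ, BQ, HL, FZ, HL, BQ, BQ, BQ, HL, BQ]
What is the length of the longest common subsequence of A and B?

A longest common subsequence is DM, HL, FZ, BQ, HL (length 5); the LCS DP confirms no longer common subsequence exists.

5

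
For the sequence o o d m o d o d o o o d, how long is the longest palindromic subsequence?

9

One longest palindromic subsequence is ooododooo (positions 1,2,5,6,7,8,9,10,11); it reads the same forward and backward, and the interval DP gives dp[1][12] = 9.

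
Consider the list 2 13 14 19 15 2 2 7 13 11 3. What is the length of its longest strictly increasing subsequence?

4

One longest increasing subsequence is 2, 13, 14, 19 (positions 1,2,3,4), of length 4; no longer one exists.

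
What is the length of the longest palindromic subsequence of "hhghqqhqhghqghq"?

11

Using dp[i][j] = 2 + dp[i+1][j−1] if the ends match, else max(dp[i+1][j], dp[i][j−1]):
dp[1][15] = 11. A witness is hhghqhqhghh at positions 1,2,3,4,5,7,8,9,10,11,14.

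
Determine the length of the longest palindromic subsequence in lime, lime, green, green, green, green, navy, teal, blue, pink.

One longest palindromic subsequence is green green green green (positions 3,4,5,6); it reads the same forward and backward, and the interval DP gives dp[1][10] = 4.

4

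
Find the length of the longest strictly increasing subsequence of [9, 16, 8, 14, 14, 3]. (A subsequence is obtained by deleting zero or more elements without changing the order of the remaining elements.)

2

One longest increasing subsequence is 9, 16 (positions 1,2), of length 2; no longer one exists.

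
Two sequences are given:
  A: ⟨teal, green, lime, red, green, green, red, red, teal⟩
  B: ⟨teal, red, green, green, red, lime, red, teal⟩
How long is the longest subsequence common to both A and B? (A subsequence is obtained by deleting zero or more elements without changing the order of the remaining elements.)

Backtracking the LCS table gives one alignment: teal (A1,B1) → red (A4,B2) → green (A5,B3) → green (A6,B4) → red (A7,B5) → red (A8,B7) → teal (A9,B8).
So the longest common subsequence has length 7.

7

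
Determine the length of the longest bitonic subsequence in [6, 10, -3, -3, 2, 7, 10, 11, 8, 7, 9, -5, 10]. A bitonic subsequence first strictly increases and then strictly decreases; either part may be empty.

Let inc[i] be the LIS ending at i and dec[i] the longest strictly decreasing subsequence starting at i. inc = [1, 2, 1, 1, 2, 3, 4, 5, 4, 3, 5, 1, 6], dec = [3, 4, 2, 2, 2, 2, 4, 4, 3, 2, 2, 1, 1].
max_i inc[i]+dec[i]−1 = 8, with one witness -3, 2, 7, 10, 11, 8, 7, -5.

8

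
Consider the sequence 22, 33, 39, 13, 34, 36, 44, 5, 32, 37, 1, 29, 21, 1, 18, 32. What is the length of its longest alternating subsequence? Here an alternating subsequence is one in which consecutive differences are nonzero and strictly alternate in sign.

A longest alternating subsequence is 22, 33, 13, 34, 5, 32, 1, 29, 1, 18 (positions 1,2,4,5,8,9,11,12,14,15); its 9 consecutive differences strictly alternate in sign, and length 10 is optimal.

10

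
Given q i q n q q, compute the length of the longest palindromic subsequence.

5

Using dp[i][j] = 2 + dp[i+1][j−1] if the ends match, else max(dp[i+1][j], dp[i][j−1]):
dp[1][6] = 5. A witness is qqnqq at positions 1,3,4,5,6.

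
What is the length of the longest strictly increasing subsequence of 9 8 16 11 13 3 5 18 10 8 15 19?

5

One longest increasing subsequence is 9, 11, 13, 18, 19 (positions 1,4,5,8,12), of length 5; no longer one exists.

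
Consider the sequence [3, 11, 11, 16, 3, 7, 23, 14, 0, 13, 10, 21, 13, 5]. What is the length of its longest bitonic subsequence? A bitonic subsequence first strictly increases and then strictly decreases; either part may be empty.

8

One longest bitonic subsequence is 3, 11, 16, 23, 14, 13, 10, 5 (positions 1,2,4,7,8,10,11,14): it rises to 23 then falls. Length 8 is optimal.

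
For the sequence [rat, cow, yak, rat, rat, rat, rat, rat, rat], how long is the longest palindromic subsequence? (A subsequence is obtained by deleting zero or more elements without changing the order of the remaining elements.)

Using dp[i][j] = 2 + dp[i+1][j−1] if the ends match, else max(dp[i+1][j], dp[i][j−1]):
dp[1][9] = 7. A witness is rat rat rat rat rat rat rat at positions 1,4,5,6,7,8,9.

7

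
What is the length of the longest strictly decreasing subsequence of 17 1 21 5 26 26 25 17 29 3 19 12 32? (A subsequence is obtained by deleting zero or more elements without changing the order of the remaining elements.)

One longest decreasing subsequence is 26, 25, 17, 3 (positions 5,7,8,10), of length 4; no longer one exists.

4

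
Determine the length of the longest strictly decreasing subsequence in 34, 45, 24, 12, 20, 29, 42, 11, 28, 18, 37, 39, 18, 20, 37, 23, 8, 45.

6

Let dp[i] be the longest decreasing subsequence ending at position i. Then dp = [1, 1, 2, 3, 3, 2, 2, 4, 3, 4, 3, 3, 4, 4, 4, 5, 6, 1].
The maximum is 6; one witness is 45, 42, 39, 37, 23, 8 at positions 2,7,12,15,16,17.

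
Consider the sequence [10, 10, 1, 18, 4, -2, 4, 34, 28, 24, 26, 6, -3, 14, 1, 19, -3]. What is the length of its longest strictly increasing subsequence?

Scanning left to right, the best length ending at each element is: 10→1, 10→1, 1→1, 18→2, 4→2, -2→1, 4→2, 34→3, 28→3, 24→3, 26→4, 6→3, -3→1, 14→4, 1→2, 19→5, -3→1.
So the longest increasing subsequence has length 5, e.g. 1, 4, 6, 14, 19.

5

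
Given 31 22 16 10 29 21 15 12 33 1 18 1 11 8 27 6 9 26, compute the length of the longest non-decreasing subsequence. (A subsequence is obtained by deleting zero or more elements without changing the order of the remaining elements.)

5

One longest non-decreasing subsequence is 1, 1, 8, 9, 26 (positions 10,12,14,17,18), of length 5; no longer one exists.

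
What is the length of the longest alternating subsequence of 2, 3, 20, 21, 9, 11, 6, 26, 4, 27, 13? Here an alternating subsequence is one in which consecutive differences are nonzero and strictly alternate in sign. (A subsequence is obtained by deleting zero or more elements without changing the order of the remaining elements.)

Track the best alternating length ending on an up-step vs a down-step at each position: up/down = 1/1, 2/1, 2/1, 2/1, 2/3, 4/3, 2/5, 6/1, 2/7, 8/1, 8/9.
The maximum over both is 9; one such subsequence is 2, 20, 9, 11, 6, 26, 4, 27, 13.

9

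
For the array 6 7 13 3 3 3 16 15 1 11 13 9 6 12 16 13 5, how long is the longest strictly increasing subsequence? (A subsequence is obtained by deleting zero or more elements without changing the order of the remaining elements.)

5

Scanning left to right, the best length ending at each element is: 6→1, 7→2, 13→3, 3→1, 3→1, 3→1, 16→4, 15→4, 1→1, 11→3, 13→4, 9→3, 6→2, 12→4, 16→5, 13→5, 5→2.
So the longest increasing subsequence has length 5, e.g. 6, 7, 13, 15, 16.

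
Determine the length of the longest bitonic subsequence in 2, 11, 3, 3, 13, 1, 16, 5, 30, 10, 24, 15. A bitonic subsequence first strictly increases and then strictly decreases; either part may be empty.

7

Let inc[i] be the LIS ending at i and dec[i] the longest strictly decreasing subsequence starting at i. inc = [1, 2, 2, 2, 3, 1, 4, 3, 5, 4, 5, 5], dec = [2, 3, 2, 2, 2, 1, 2, 1, 3, 1, 2, 1].
max_i inc[i]+dec[i]−1 = 7, with one witness 2, 11, 13, 16, 30, 24, 15.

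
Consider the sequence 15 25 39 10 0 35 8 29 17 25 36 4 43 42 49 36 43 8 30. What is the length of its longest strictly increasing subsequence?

Scanning left to right, the best length ending at each element is: 15→1, 25→2, 39→3, 10→1, 0→1, 35→3, 8→2, 29→3, 17→3, 25→4, 36→5, 4→2, 43→6, 42→6, 49→7, 36→5, 43→7, 8→3, 30→5.
So the longest increasing subsequence has length 7, e.g. 0, 8, 17, 25, 36, 43, 49.

7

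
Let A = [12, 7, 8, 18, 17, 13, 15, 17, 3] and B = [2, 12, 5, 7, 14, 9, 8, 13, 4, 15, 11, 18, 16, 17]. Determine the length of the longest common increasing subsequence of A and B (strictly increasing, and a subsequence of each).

5

A longest common strictly increasing subsequence is 7, 8, 13, 15, 17 (length 5); it appears in order in both A and B, and no longer such subsequence exists.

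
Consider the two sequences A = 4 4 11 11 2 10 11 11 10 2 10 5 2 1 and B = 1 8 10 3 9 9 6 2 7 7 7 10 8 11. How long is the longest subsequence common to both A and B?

3

Backtracking the LCS table gives one alignment: 2 (A5,B8) → 10 (A6,B12) → 11 (A8,B14).
So the longest common subsequence has length 3.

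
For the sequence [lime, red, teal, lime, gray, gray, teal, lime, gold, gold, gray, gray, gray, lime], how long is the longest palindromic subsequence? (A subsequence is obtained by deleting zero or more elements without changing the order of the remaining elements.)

8

Using dp[i][j] = 2 + dp[i+1][j−1] if the ends match, else max(dp[i+1][j], dp[i][j−1]):
dp[1][14] = 8. A witness is lime gray gray gold gold gray gray lime at positions 1,5,6,9,10,12,13,14.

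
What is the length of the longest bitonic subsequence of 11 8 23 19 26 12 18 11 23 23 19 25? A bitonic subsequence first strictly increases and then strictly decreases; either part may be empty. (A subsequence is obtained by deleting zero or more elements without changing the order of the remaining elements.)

One longest bitonic subsequence is 11, 23, 19, 18, 11 (positions 1,3,4,7,8): it rises to 23 then falls. Length 5 is optimal.

5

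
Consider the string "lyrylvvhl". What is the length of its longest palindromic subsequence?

One longest palindromic subsequence is lyryl (positions 1,2,3,4,9); it reads the same forward and backward, and the interval DP gives dp[1][9] = 5.

5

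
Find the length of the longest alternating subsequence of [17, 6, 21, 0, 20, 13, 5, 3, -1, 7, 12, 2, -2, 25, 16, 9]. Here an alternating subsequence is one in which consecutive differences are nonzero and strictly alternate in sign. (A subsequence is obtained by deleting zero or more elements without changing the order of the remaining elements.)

Track the best alternating length ending on an up-step vs a down-step at each position: up/down = 1/1, 1/2, 3/1, 1/4, 5/4, 5/6, 5/6, 5/6, 1/6, 7/6, 7/6, 7/8, 1/8, 9/1, 9/10, 9/10.
The maximum over both is 10; one such subsequence is 17, 6, 21, 0, 20, 5, 7, 2, 25, 16.

10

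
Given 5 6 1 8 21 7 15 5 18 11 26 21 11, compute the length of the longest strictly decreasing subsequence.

Let dp[i] be the longest decreasing subsequence ending at position i. Then dp = [1, 1, 2, 1, 1, 2, 2, 3, 2, 3, 1, 2, 3].
The maximum is 3; one witness is 8, 7, 5 at positions 4,6,8.

3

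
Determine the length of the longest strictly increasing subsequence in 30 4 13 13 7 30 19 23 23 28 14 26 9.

5

Let dp[i] be the longest increasing subsequence ending at position i. Then dp = [1, 1, 2, 2, 2, 3, 3, 4, 4, 5, 3, 5, 3].
The maximum is 5; one witness is 4, 13, 19, 23, 28 at positions 2,3,7,8,10.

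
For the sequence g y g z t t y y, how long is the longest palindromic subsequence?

Using dp[i][j] = 2 + dp[i+1][j−1] if the ends match, else max(dp[i+1][j], dp[i][j−1]):
dp[1][8] = 4. A witness is ytty at positions 2,5,6,8.

4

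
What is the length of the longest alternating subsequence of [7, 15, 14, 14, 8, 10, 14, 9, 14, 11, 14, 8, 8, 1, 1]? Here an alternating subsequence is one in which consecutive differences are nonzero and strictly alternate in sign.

9

Track the best alternating length ending on an up-step vs a down-step at each position: up/down = 1/1, 2/1, 2/3, 2/3, 2/3, 4/3, 4/3, 4/5, 6/3, 6/7, 8/3, 2/9, 2/9, 1/9, 1/9.
The maximum over both is 9; one such subsequence is 7, 15, 8, 10, 9, 14, 11, 14, 8.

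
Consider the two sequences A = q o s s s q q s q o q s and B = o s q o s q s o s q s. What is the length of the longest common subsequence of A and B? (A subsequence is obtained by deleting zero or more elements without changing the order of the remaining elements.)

8

A longest common subsequence is qosqsoqs (length 8); the LCS DP confirms no longer common subsequence exists.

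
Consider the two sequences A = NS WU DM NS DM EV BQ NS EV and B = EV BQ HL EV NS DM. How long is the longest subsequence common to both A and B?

A longest common subsequence is EV, BQ, NS (length 3); the LCS DP confirms no longer common subsequence exists.

3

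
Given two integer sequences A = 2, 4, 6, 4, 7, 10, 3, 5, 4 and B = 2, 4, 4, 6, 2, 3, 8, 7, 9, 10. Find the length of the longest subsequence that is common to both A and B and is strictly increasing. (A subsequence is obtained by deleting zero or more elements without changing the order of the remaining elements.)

5

A longest common strictly increasing subsequence is 2, 4, 6, 7, 10 (length 5); it appears in order in both A and B, and no longer such subsequence exists.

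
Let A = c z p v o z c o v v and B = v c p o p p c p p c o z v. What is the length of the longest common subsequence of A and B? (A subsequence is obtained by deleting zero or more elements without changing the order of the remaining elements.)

Backtracking the LCS table gives one alignment: c (A1,B2) → p (A3,B3) → o (A5,B4) → c (A7,B10) → o (A8,B11) → v (A10,B13).
So the longest common subsequence has length 6.

6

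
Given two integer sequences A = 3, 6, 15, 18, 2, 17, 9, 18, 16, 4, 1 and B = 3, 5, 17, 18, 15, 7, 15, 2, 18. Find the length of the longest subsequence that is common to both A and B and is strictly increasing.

3

A longest common strictly increasing subsequence is 3, 17, 18 (length 3); it appears in order in both A and B, and no longer such subsequence exists.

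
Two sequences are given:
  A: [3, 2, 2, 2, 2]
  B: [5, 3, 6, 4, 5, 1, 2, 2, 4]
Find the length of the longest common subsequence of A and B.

Backtracking the LCS table gives one alignment: 3 (A1,B2) → 2 (A2,B7) → 2 (A3,B8).
So the longest common subsequence has length 3.

3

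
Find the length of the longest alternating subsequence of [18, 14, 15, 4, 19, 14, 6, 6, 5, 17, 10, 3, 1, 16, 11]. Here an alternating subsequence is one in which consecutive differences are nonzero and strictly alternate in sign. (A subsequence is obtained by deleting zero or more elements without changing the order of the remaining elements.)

10

Track the best alternating length ending on an up-step vs a down-step at each position: up/down = 1/1, 1/2, 3/2, 1/4, 5/1, 5/6, 5/6, 5/6, 5/6, 7/6, 7/8, 1/8, 1/8, 9/8, 9/10.
The maximum over both is 10; one such subsequence is 18, 14, 15, 4, 19, 14, 17, 10, 16, 11.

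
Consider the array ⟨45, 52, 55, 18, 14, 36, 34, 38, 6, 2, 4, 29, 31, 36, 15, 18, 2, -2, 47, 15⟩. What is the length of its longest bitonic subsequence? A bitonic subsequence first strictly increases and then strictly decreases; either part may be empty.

9

One longest bitonic subsequence is 45, 52, 55, 36, 34, 31, 18, 2, -2 (positions 1,2,3,6,7,13,16,17,18): it rises to 55 then falls. Length 9 is optimal.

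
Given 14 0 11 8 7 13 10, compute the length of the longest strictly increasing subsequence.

Let dp[i] be the longest increasing subsequence ending at position i. Then dp = [1, 1, 2, 2, 2, 3, 3].
The maximum is 3; one witness is 0, 11, 13 at positions 2,3,6.

3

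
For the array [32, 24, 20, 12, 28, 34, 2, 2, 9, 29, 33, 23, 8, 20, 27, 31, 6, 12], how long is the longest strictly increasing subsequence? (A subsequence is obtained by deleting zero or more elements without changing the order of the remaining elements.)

Scanning left to right, the best length ending at each element is: 32→1, 24→1, 20→1, 12→1, 28→2, 34→3, 2→1, 2→1, 9→2, 29→3, 33→4, 23→3, 8→2, 20→3, 27→4, 31→5, 6→2, 12→3.
So the longest increasing subsequence has length 5, e.g. 2, 9, 23, 27, 31.

5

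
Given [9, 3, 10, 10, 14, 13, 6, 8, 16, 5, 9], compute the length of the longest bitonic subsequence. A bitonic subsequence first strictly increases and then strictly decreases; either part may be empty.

Let inc[i] be the LIS ending at i and dec[i] the longest strictly decreasing subsequence starting at i. inc = [1, 1, 2, 2, 3, 3, 2, 3, 4, 2, 4], dec = [3, 1, 3, 3, 4, 3, 2, 2, 2, 1, 1].
max_i inc[i]+dec[i]−1 = 6, with one witness 9, 10, 14, 13, 8, 5.

6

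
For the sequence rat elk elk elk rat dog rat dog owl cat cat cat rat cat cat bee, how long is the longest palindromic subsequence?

One longest palindromic subsequence is cat cat rat cat cat (positions 11,12,13,14,15); it reads the same forward and backward, and the interval DP gives dp[1][16] = 5.

5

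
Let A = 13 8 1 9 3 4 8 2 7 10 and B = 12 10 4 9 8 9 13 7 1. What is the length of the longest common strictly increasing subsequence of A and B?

For each value that appears in both, track the longest common increasing run ending there.
The best achievable length is 2; one witness is 4, 8 (A-positions 6,7, B-positions 3,5).

2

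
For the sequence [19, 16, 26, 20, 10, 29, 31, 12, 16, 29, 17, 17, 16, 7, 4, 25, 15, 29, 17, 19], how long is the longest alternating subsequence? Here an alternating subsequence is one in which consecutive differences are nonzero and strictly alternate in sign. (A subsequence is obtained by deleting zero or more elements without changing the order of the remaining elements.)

13

Track the best alternating length ending on an up-step vs a down-step at each position: up/down = 1/1, 1/2, 3/1, 3/4, 1/4, 5/1, 5/1, 5/6, 7/6, 7/6, 7/8, 7/8, 7/8, 1/8, 1/8, 9/8, 9/10, 11/6, 11/12, 13/12.
The maximum over both is 13; one such subsequence is 19, 16, 26, 20, 29, 12, 29, 17, 25, 15, 29, 17, 19.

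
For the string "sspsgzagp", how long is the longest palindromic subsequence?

One longest palindromic subsequence is pgagp (positions 3,5,7,8,9); it reads the same forward and backward, and the interval DP gives dp[1][9] = 5.

5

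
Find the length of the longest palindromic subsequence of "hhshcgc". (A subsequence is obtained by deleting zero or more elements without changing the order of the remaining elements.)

3

One longest palindromic subsequence is cgc (positions 5,6,7); it reads the same forward and backward, and the interval DP gives dp[1][7] = 3.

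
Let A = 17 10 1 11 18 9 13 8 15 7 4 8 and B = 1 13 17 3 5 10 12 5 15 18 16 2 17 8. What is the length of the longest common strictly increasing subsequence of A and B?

A longest common strictly increasing subsequence is 1, 13, 15 (length 3); it appears in order in both A and B, and no longer such subsequence exists.

3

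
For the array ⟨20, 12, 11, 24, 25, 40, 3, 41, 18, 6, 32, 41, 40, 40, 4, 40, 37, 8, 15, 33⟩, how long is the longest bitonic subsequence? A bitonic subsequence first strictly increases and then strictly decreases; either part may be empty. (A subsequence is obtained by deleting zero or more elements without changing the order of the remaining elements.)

8

One longest bitonic subsequence is 20, 24, 25, 40, 41, 40, 37, 33 (positions 1,4,5,6,8,16,17,20): it rises to 41 then falls. Length 8 is optimal.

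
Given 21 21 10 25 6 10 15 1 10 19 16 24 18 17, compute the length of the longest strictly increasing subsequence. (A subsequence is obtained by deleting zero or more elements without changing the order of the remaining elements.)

5

Let dp[i] be the longest increasing subsequence ending at position i. Then dp = [1, 1, 1, 2, 1, 2, 3, 1, 2, 4, 4, 5, 5, 5].
The maximum is 5; one witness is 6, 10, 15, 19, 24 at positions 5,6,7,10,12.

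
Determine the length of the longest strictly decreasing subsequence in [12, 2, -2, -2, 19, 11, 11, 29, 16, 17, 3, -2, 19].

4

Scanning left to right, the best length ending at each element is: 12→1, 2→2, -2→3, -2→3, 19→1, 11→2, 11→2, 29→1, 16→2, 17→2, 3→3, -2→4, 19→2.
So the longest decreasing subsequence has length 4, e.g. 12, 11, 3, -2.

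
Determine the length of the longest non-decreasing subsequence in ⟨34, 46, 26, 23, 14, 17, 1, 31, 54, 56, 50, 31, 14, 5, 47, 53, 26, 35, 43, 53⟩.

Scanning left to right, the best length ending at each element is: 34→1, 46→2, 26→1, 23→1, 14→1, 17→2, 1→1, 31→3, 54→4, 56→5, 50→4, 31→4, 14→2, 5→2, 47→5, 53→6, 26→3, 35→5, 43→6, 53→7.
So the longest non-decreasing subsequence has length 7, e.g. 14, 17, 31, 31, 47, 53, 53.

7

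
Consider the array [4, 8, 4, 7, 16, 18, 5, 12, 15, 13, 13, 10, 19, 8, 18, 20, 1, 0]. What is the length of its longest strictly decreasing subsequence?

7

Scanning left to right, the best length ending at each element is: 4→1, 8→1, 4→2, 7→2, 16→1, 18→1, 5→3, 12→2, 15→2, 13→3, 13→3, 10→4, 19→1, 8→5, 18→2, 20→1, 1→6, 0→7.
So the longest decreasing subsequence has length 7, e.g. 16, 15, 13, 10, 8, 1, 0.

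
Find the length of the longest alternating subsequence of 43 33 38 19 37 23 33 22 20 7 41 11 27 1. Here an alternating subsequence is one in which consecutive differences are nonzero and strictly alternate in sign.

Track the best alternating length ending on an up-step vs a down-step at each position: up/down = 1/1, 1/2, 3/2, 1/4, 5/4, 5/6, 7/6, 5/8, 5/8, 1/8, 9/2, 9/10, 11/10, 1/12.
The maximum over both is 12; one such subsequence is 43, 33, 38, 19, 37, 23, 33, 22, 41, 11, 27, 1.

12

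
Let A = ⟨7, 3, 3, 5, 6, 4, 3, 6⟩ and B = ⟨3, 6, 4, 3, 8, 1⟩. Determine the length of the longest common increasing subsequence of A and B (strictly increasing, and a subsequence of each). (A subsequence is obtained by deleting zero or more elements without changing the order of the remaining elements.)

2

For each value that appears in both, track the longest common increasing run ending there.
The best achievable length is 2; one witness is 3, 6 (A-positions 2,5, B-positions 1,2).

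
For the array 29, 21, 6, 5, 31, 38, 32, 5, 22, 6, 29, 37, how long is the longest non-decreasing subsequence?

5

One longest non-decreasing subsequence is 5, 5, 22, 29, 37 (positions 4,8,9,11,12), of length 5; no longer one exists.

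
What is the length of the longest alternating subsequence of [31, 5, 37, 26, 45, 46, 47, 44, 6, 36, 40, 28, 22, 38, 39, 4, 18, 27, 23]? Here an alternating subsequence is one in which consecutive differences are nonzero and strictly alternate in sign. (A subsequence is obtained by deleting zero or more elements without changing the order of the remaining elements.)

12

Track the best alternating length ending on an up-step vs a down-step at each position: up/down = 1/1, 1/2, 3/1, 3/4, 5/1, 5/1, 5/1, 5/6, 3/6, 7/6, 7/6, 7/8, 7/8, 9/8, 9/8, 1/10, 11/10, 11/10, 11/12.
The maximum over both is 12; one such subsequence is 31, 5, 37, 26, 45, 6, 36, 28, 38, 4, 27, 23.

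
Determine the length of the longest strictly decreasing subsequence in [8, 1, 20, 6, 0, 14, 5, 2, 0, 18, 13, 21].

Scanning left to right, the best length ending at each element is: 8→1, 1→2, 20→1, 6→2, 0→3, 14→2, 5→3, 2→4, 0→5, 18→2, 13→3, 21→1.
So the longest decreasing subsequence has length 5, e.g. 8, 6, 5, 2, 0.

5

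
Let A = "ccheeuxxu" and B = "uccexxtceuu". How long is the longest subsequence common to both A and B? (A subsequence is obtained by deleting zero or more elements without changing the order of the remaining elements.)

Backtracking the LCS table gives one alignment: c (A1,B2) → c (A2,B3) → e (A4,B4) → e (A5,B9) → u (A6,B10) → u (A9,B11).
So the longest common subsequence has length 6.

6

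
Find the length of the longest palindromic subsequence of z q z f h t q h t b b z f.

One longest palindromic subsequence is fthtf (positions 4,6,8,9,13); it reads the same forward and backward, and the interval DP gives dp[1][13] = 5.

5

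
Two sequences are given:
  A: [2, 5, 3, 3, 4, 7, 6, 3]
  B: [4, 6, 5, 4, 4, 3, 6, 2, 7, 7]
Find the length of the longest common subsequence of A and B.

3

A longest common subsequence is 5, 3, 7 (length 3); the LCS DP confirms no longer common subsequence exists.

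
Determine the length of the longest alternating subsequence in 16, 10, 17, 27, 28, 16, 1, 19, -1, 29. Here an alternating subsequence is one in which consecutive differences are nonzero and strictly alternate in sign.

7

A longest alternating subsequence is 16, 10, 17, 16, 19, -1, 29 (positions 1,2,3,6,8,9,10); its 6 consecutive differences strictly alternate in sign, and length 7 is optimal.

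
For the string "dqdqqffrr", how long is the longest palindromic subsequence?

3

One longest palindromic subsequence is qqq (positions 2,4,5); it reads the same forward and backward, and the interval DP gives dp[1][9] = 3.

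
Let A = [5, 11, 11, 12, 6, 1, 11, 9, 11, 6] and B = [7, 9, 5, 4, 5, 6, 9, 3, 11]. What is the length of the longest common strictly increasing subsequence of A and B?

4

A longest common strictly increasing subsequence is 5, 6, 9, 11 (length 4); it appears in order in both A and B, and no longer such subsequence exists.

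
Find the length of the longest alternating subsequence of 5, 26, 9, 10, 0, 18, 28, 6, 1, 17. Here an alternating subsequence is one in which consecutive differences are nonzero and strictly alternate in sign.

A longest alternating subsequence is 5, 26, 9, 10, 0, 18, 6, 17 (positions 1,2,3,4,5,6,8,10); its 7 consecutive differences strictly alternate in sign, and length 8 is optimal.

8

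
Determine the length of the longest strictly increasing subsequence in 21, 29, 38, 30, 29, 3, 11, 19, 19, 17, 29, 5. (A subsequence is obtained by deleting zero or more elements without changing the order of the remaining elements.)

4

One longest increasing subsequence is 3, 11, 19, 29 (positions 6,7,8,11), of length 4; no longer one exists.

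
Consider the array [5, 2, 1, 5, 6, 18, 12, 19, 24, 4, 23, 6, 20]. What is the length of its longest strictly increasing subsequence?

One longest increasing subsequence is 2, 5, 6, 18, 19, 24 (positions 2,4,5,6,8,9), of length 6; no longer one exists.

6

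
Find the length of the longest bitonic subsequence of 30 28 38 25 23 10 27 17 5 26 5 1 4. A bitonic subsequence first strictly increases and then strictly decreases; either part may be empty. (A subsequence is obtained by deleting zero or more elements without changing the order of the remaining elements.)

One longest bitonic subsequence is 30, 28, 25, 23, 17, 5, 4 (positions 1,2,4,5,8,11,13): it rises to 30 then falls. Length 7 is optimal.

7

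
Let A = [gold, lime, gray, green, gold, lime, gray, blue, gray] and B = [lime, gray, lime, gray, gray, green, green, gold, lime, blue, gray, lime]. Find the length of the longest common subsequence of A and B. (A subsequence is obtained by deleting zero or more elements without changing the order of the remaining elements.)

A longest common subsequence is lime, gray, green, gold, lime, blue, gray (length 7); the LCS DP confirms no longer common subsequence exists.

7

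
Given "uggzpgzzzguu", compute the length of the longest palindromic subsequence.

One longest palindromic subsequence is ugzzzzgu (positions 1,3,4,7,8,9,10,12); it reads the same forward and backward, and the interval DP gives dp[1][12] = 8.

8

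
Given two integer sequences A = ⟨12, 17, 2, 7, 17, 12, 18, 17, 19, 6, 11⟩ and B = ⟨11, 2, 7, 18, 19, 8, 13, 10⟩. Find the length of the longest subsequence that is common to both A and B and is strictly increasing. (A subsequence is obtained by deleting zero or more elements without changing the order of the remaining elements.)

4

For each value that appears in both, track the longest common increasing run ending there.
The best achievable length is 4; one witness is 2, 7, 18, 19 (A-positions 3,4,7,9, B-positions 2,3,4,5).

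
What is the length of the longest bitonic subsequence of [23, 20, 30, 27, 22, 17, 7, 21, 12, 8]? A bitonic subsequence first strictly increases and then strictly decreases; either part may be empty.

Let inc[i] be the LIS ending at i and dec[i] the longest strictly decreasing subsequence starting at i. inc = [1, 1, 2, 2, 2, 1, 1, 2, 2, 2], dec = [5, 4, 6, 5, 4, 3, 1, 3, 2, 1].
max_i inc[i]+dec[i]−1 = 7, with one witness 23, 30, 27, 22, 21, 12, 8.

7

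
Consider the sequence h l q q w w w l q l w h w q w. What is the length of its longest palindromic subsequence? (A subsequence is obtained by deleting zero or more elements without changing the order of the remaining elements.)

Using dp[i][j] = 2 + dp[i+1][j−1] if the ends match, else max(dp[i+1][j], dp[i][j−1]):
dp[1][15] = 9. A witness is wwwlqlwww at positions 5,6,7,8,9,10,11,13,15.

9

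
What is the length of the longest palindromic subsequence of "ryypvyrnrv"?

5

One longest palindromic subsequence is vrnrv (positions 5,7,8,9,10); it reads the same forward and backward, and the interval DP gives dp[1][10] = 5.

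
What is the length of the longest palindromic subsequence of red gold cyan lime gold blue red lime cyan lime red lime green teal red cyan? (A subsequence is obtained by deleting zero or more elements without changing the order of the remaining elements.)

Using dp[i][j] = 2 + dp[i+1][j−1] if the ends match, else max(dp[i+1][j], dp[i][j−1]):
dp[1][16] = 9. A witness is cyan lime red lime cyan lime red lime cyan at positions 3,4,7,8,9,10,11,12,16.

9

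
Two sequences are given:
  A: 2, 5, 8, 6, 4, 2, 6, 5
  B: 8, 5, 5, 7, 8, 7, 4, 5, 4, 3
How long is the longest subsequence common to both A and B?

Backtracking the LCS table gives one alignment: 5 (A2,B3) → 8 (A3,B5) → 4 (A5,B7) → 5 (A8,B8).
So the longest common subsequence has length 4.

4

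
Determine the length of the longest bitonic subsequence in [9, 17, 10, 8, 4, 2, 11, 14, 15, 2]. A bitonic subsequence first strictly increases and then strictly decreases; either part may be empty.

6

One longest bitonic subsequence is 9, 17, 10, 8, 4, 2 (positions 1,2,3,4,5,10): it rises to 17 then falls. Length 6 is optimal.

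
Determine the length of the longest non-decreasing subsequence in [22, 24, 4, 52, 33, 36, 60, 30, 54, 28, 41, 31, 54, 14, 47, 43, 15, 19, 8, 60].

Let dp[i] be the longest non-decreasing subsequence ending at position i. Then dp = [1, 2, 1, 3, 3, 4, 5, 3, 5, 3, 5, 4, 6, 2, 6, 6, 3, 4, 2, 7].
The maximum is 7; one witness is 22, 24, 33, 36, 54, 54, 60 at positions 1,2,5,6,9,13,20.

7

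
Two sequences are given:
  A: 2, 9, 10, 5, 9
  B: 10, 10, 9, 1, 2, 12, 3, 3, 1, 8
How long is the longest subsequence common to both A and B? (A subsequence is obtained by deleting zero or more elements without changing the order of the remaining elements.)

A longest common subsequence is 10, 9 (length 2); the LCS DP confirms no longer common subsequence exists.

2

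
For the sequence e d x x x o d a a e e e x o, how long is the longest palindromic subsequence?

Using dp[i][j] = 2 + dp[i+1][j−1] if the ends match, else max(dp[i+1][j], dp[i][j−1]):
dp[1][14] = 7. A witness is edxxxde at positions 1,2,3,4,5,7,12.

7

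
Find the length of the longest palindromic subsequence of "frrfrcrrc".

Using dp[i][j] = 2 + dp[i+1][j−1] if the ends match, else max(dp[i+1][j], dp[i][j−1]):
dp[1][9] = 5. A witness is rrcrr at positions 3,5,6,7,8.

5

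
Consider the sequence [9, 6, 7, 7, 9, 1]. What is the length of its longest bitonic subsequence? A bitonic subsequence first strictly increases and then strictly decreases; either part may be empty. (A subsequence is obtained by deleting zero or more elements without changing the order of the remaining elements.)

Let inc[i] be the LIS ending at i and dec[i] the longest strictly decreasing subsequence starting at i. inc = [1, 1, 2, 2, 3, 1], dec = [3, 2, 2, 2, 2, 1].
max_i inc[i]+dec[i]−1 = 4, with one witness 6, 7, 9, 1.

4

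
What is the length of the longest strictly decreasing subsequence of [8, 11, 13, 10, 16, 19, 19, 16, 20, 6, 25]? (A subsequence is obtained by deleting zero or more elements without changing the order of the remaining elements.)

3

One longest decreasing subsequence is 11, 10, 6 (positions 2,4,10), of length 3; no longer one exists.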